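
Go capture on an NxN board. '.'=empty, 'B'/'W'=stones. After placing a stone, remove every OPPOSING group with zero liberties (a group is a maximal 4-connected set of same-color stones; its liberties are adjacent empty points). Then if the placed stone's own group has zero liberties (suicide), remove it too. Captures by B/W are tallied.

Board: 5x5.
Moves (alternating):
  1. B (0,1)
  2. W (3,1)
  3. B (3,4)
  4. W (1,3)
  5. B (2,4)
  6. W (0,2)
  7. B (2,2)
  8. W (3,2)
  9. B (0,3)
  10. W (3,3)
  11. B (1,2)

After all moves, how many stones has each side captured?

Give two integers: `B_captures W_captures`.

Move 1: B@(0,1) -> caps B=0 W=0
Move 2: W@(3,1) -> caps B=0 W=0
Move 3: B@(3,4) -> caps B=0 W=0
Move 4: W@(1,3) -> caps B=0 W=0
Move 5: B@(2,4) -> caps B=0 W=0
Move 6: W@(0,2) -> caps B=0 W=0
Move 7: B@(2,2) -> caps B=0 W=0
Move 8: W@(3,2) -> caps B=0 W=0
Move 9: B@(0,3) -> caps B=0 W=0
Move 10: W@(3,3) -> caps B=0 W=0
Move 11: B@(1,2) -> caps B=1 W=0

Answer: 1 0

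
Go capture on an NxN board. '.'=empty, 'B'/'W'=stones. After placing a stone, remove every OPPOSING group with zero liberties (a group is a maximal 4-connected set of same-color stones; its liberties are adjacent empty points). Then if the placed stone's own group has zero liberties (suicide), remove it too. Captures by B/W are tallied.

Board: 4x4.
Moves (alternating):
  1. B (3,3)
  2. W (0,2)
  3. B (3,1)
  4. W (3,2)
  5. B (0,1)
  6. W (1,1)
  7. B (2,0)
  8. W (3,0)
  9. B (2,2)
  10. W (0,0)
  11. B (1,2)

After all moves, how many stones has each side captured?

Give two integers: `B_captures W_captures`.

Move 1: B@(3,3) -> caps B=0 W=0
Move 2: W@(0,2) -> caps B=0 W=0
Move 3: B@(3,1) -> caps B=0 W=0
Move 4: W@(3,2) -> caps B=0 W=0
Move 5: B@(0,1) -> caps B=0 W=0
Move 6: W@(1,1) -> caps B=0 W=0
Move 7: B@(2,0) -> caps B=0 W=0
Move 8: W@(3,0) -> caps B=0 W=0
Move 9: B@(2,2) -> caps B=1 W=0
Move 10: W@(0,0) -> caps B=1 W=1
Move 11: B@(1,2) -> caps B=1 W=1

Answer: 1 1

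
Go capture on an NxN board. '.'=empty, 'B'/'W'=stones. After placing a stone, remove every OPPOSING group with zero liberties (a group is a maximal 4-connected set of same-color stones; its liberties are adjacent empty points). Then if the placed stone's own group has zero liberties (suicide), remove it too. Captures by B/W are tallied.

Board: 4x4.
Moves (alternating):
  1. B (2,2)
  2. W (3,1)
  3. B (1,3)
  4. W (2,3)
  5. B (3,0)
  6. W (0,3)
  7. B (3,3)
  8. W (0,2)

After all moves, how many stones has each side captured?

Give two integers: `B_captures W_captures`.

Answer: 1 0

Derivation:
Move 1: B@(2,2) -> caps B=0 W=0
Move 2: W@(3,1) -> caps B=0 W=0
Move 3: B@(1,3) -> caps B=0 W=0
Move 4: W@(2,3) -> caps B=0 W=0
Move 5: B@(3,0) -> caps B=0 W=0
Move 6: W@(0,3) -> caps B=0 W=0
Move 7: B@(3,3) -> caps B=1 W=0
Move 8: W@(0,2) -> caps B=1 W=0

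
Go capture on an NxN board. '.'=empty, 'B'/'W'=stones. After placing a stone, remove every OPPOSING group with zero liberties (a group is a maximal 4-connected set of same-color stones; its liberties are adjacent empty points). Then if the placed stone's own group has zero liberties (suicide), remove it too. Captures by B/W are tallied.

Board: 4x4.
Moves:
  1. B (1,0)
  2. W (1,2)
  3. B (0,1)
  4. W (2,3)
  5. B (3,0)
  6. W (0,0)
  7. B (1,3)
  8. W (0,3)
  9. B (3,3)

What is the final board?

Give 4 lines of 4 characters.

Move 1: B@(1,0) -> caps B=0 W=0
Move 2: W@(1,2) -> caps B=0 W=0
Move 3: B@(0,1) -> caps B=0 W=0
Move 4: W@(2,3) -> caps B=0 W=0
Move 5: B@(3,0) -> caps B=0 W=0
Move 6: W@(0,0) -> caps B=0 W=0
Move 7: B@(1,3) -> caps B=0 W=0
Move 8: W@(0,3) -> caps B=0 W=1
Move 9: B@(3,3) -> caps B=0 W=1

Answer: .B.W
B.W.
...W
B..B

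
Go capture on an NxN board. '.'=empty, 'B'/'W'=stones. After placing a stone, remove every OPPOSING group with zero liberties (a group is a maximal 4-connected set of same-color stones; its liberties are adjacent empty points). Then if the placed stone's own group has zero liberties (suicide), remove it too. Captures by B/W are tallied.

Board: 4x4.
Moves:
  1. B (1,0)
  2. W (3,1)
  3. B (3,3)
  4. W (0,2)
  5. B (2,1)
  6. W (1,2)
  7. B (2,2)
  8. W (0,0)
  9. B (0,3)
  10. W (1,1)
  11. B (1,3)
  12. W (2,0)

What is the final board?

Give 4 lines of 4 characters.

Answer: W.WB
.WWB
WBB.
.W.B

Derivation:
Move 1: B@(1,0) -> caps B=0 W=0
Move 2: W@(3,1) -> caps B=0 W=0
Move 3: B@(3,3) -> caps B=0 W=0
Move 4: W@(0,2) -> caps B=0 W=0
Move 5: B@(2,1) -> caps B=0 W=0
Move 6: W@(1,2) -> caps B=0 W=0
Move 7: B@(2,2) -> caps B=0 W=0
Move 8: W@(0,0) -> caps B=0 W=0
Move 9: B@(0,3) -> caps B=0 W=0
Move 10: W@(1,1) -> caps B=0 W=0
Move 11: B@(1,3) -> caps B=0 W=0
Move 12: W@(2,0) -> caps B=0 W=1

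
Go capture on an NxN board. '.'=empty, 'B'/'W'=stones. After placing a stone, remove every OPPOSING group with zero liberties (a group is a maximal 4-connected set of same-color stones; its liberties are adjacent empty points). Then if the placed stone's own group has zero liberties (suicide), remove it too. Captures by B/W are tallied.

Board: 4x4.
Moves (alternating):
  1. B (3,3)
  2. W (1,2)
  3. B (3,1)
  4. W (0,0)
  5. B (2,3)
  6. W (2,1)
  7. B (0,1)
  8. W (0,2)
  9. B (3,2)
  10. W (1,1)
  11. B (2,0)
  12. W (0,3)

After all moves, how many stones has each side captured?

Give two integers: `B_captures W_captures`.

Answer: 0 1

Derivation:
Move 1: B@(3,3) -> caps B=0 W=0
Move 2: W@(1,2) -> caps B=0 W=0
Move 3: B@(3,1) -> caps B=0 W=0
Move 4: W@(0,0) -> caps B=0 W=0
Move 5: B@(2,3) -> caps B=0 W=0
Move 6: W@(2,1) -> caps B=0 W=0
Move 7: B@(0,1) -> caps B=0 W=0
Move 8: W@(0,2) -> caps B=0 W=0
Move 9: B@(3,2) -> caps B=0 W=0
Move 10: W@(1,1) -> caps B=0 W=1
Move 11: B@(2,0) -> caps B=0 W=1
Move 12: W@(0,3) -> caps B=0 W=1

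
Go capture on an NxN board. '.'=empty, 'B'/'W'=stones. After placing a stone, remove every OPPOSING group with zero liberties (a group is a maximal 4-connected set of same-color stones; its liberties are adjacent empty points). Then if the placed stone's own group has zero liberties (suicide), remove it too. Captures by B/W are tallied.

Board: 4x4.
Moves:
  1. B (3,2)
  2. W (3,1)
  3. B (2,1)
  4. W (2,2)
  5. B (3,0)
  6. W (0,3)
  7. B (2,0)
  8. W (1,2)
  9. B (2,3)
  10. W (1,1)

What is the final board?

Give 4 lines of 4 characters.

Answer: ...W
.WW.
BBWB
B.B.

Derivation:
Move 1: B@(3,2) -> caps B=0 W=0
Move 2: W@(3,1) -> caps B=0 W=0
Move 3: B@(2,1) -> caps B=0 W=0
Move 4: W@(2,2) -> caps B=0 W=0
Move 5: B@(3,0) -> caps B=1 W=0
Move 6: W@(0,3) -> caps B=1 W=0
Move 7: B@(2,0) -> caps B=1 W=0
Move 8: W@(1,2) -> caps B=1 W=0
Move 9: B@(2,3) -> caps B=1 W=0
Move 10: W@(1,1) -> caps B=1 W=0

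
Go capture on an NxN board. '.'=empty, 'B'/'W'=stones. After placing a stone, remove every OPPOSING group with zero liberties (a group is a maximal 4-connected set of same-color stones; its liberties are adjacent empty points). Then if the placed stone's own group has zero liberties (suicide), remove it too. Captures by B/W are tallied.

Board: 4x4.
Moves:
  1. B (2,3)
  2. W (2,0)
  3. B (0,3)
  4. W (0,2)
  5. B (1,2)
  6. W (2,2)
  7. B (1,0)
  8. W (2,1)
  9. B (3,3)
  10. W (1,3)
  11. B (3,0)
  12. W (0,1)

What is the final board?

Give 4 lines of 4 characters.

Answer: .WW.
B.BW
WWWB
B..B

Derivation:
Move 1: B@(2,3) -> caps B=0 W=0
Move 2: W@(2,0) -> caps B=0 W=0
Move 3: B@(0,3) -> caps B=0 W=0
Move 4: W@(0,2) -> caps B=0 W=0
Move 5: B@(1,2) -> caps B=0 W=0
Move 6: W@(2,2) -> caps B=0 W=0
Move 7: B@(1,0) -> caps B=0 W=0
Move 8: W@(2,1) -> caps B=0 W=0
Move 9: B@(3,3) -> caps B=0 W=0
Move 10: W@(1,3) -> caps B=0 W=1
Move 11: B@(3,0) -> caps B=0 W=1
Move 12: W@(0,1) -> caps B=0 W=1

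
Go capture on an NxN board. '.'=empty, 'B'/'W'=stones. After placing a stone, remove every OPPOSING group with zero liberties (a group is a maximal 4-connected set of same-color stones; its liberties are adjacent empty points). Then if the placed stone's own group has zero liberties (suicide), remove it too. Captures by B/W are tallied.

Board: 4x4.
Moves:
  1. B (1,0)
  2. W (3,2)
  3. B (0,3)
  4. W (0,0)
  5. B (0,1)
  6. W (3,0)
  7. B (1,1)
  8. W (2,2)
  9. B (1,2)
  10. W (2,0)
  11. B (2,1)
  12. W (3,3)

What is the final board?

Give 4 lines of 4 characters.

Move 1: B@(1,0) -> caps B=0 W=0
Move 2: W@(3,2) -> caps B=0 W=0
Move 3: B@(0,3) -> caps B=0 W=0
Move 4: W@(0,0) -> caps B=0 W=0
Move 5: B@(0,1) -> caps B=1 W=0
Move 6: W@(3,0) -> caps B=1 W=0
Move 7: B@(1,1) -> caps B=1 W=0
Move 8: W@(2,2) -> caps B=1 W=0
Move 9: B@(1,2) -> caps B=1 W=0
Move 10: W@(2,0) -> caps B=1 W=0
Move 11: B@(2,1) -> caps B=1 W=0
Move 12: W@(3,3) -> caps B=1 W=0

Answer: .B.B
BBB.
WBW.
W.WW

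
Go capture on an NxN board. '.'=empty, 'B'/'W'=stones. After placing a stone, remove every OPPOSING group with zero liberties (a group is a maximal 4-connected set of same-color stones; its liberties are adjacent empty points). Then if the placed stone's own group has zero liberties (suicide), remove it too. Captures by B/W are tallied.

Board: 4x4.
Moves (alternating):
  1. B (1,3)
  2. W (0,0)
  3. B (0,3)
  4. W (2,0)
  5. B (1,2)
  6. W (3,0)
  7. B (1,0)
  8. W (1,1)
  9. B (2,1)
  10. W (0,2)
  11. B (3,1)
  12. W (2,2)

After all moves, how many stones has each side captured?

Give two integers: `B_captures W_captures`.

Move 1: B@(1,3) -> caps B=0 W=0
Move 2: W@(0,0) -> caps B=0 W=0
Move 3: B@(0,3) -> caps B=0 W=0
Move 4: W@(2,0) -> caps B=0 W=0
Move 5: B@(1,2) -> caps B=0 W=0
Move 6: W@(3,0) -> caps B=0 W=0
Move 7: B@(1,0) -> caps B=0 W=0
Move 8: W@(1,1) -> caps B=0 W=1
Move 9: B@(2,1) -> caps B=0 W=1
Move 10: W@(0,2) -> caps B=0 W=1
Move 11: B@(3,1) -> caps B=0 W=1
Move 12: W@(2,2) -> caps B=0 W=1

Answer: 0 1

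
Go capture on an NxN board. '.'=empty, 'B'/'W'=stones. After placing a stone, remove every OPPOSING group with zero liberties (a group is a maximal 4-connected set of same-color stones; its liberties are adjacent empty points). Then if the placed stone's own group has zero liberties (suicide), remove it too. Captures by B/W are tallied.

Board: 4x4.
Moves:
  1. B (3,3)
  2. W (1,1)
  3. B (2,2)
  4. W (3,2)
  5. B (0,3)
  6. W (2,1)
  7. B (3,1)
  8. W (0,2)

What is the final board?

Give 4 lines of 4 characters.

Move 1: B@(3,3) -> caps B=0 W=0
Move 2: W@(1,1) -> caps B=0 W=0
Move 3: B@(2,2) -> caps B=0 W=0
Move 4: W@(3,2) -> caps B=0 W=0
Move 5: B@(0,3) -> caps B=0 W=0
Move 6: W@(2,1) -> caps B=0 W=0
Move 7: B@(3,1) -> caps B=1 W=0
Move 8: W@(0,2) -> caps B=1 W=0

Answer: ..WB
.W..
.WB.
.B.B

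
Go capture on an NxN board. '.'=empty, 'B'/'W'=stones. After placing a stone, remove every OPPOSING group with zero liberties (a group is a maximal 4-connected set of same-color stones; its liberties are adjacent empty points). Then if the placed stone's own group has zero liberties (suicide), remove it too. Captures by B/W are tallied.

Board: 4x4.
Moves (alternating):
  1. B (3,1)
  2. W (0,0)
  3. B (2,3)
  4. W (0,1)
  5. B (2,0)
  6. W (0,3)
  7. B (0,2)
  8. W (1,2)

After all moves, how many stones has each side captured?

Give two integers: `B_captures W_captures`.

Move 1: B@(3,1) -> caps B=0 W=0
Move 2: W@(0,0) -> caps B=0 W=0
Move 3: B@(2,3) -> caps B=0 W=0
Move 4: W@(0,1) -> caps B=0 W=0
Move 5: B@(2,0) -> caps B=0 W=0
Move 6: W@(0,3) -> caps B=0 W=0
Move 7: B@(0,2) -> caps B=0 W=0
Move 8: W@(1,2) -> caps B=0 W=1

Answer: 0 1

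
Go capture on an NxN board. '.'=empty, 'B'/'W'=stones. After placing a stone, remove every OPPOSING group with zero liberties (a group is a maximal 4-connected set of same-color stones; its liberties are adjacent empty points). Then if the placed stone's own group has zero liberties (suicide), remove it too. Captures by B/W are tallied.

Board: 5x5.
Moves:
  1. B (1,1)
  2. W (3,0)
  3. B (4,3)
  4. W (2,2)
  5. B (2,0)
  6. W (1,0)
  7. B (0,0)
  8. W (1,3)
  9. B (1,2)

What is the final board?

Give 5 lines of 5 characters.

Move 1: B@(1,1) -> caps B=0 W=0
Move 2: W@(3,0) -> caps B=0 W=0
Move 3: B@(4,3) -> caps B=0 W=0
Move 4: W@(2,2) -> caps B=0 W=0
Move 5: B@(2,0) -> caps B=0 W=0
Move 6: W@(1,0) -> caps B=0 W=0
Move 7: B@(0,0) -> caps B=1 W=0
Move 8: W@(1,3) -> caps B=1 W=0
Move 9: B@(1,2) -> caps B=1 W=0

Answer: B....
.BBW.
B.W..
W....
...B.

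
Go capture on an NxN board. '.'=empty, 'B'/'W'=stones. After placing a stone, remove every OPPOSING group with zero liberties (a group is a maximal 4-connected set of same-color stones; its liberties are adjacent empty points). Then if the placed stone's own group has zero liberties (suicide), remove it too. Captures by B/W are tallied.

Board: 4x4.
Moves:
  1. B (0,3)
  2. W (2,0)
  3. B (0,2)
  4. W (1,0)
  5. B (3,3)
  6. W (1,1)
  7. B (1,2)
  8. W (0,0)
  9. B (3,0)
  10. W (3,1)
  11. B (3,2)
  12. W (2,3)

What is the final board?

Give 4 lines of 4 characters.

Answer: W.BB
WWB.
W..W
.WBB

Derivation:
Move 1: B@(0,3) -> caps B=0 W=0
Move 2: W@(2,0) -> caps B=0 W=0
Move 3: B@(0,2) -> caps B=0 W=0
Move 4: W@(1,0) -> caps B=0 W=0
Move 5: B@(3,3) -> caps B=0 W=0
Move 6: W@(1,1) -> caps B=0 W=0
Move 7: B@(1,2) -> caps B=0 W=0
Move 8: W@(0,0) -> caps B=0 W=0
Move 9: B@(3,0) -> caps B=0 W=0
Move 10: W@(3,1) -> caps B=0 W=1
Move 11: B@(3,2) -> caps B=0 W=1
Move 12: W@(2,3) -> caps B=0 W=1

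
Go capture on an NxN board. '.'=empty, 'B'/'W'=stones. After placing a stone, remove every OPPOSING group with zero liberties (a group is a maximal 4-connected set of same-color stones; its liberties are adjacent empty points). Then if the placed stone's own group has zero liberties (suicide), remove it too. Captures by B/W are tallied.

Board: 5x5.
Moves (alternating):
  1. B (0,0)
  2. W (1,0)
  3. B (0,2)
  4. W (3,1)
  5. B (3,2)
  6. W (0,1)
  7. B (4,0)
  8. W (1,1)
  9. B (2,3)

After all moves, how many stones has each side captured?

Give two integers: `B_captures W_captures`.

Move 1: B@(0,0) -> caps B=0 W=0
Move 2: W@(1,0) -> caps B=0 W=0
Move 3: B@(0,2) -> caps B=0 W=0
Move 4: W@(3,1) -> caps B=0 W=0
Move 5: B@(3,2) -> caps B=0 W=0
Move 6: W@(0,1) -> caps B=0 W=1
Move 7: B@(4,0) -> caps B=0 W=1
Move 8: W@(1,1) -> caps B=0 W=1
Move 9: B@(2,3) -> caps B=0 W=1

Answer: 0 1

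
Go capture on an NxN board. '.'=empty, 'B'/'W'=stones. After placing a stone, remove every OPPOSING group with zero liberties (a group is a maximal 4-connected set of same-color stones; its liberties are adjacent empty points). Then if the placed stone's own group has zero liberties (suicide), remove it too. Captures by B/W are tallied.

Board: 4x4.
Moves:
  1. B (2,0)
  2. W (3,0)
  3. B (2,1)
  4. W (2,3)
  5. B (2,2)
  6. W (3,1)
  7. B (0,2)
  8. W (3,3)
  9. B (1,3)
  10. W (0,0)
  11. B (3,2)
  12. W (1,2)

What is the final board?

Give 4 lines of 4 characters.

Move 1: B@(2,0) -> caps B=0 W=0
Move 2: W@(3,0) -> caps B=0 W=0
Move 3: B@(2,1) -> caps B=0 W=0
Move 4: W@(2,3) -> caps B=0 W=0
Move 5: B@(2,2) -> caps B=0 W=0
Move 6: W@(3,1) -> caps B=0 W=0
Move 7: B@(0,2) -> caps B=0 W=0
Move 8: W@(3,3) -> caps B=0 W=0
Move 9: B@(1,3) -> caps B=0 W=0
Move 10: W@(0,0) -> caps B=0 W=0
Move 11: B@(3,2) -> caps B=4 W=0
Move 12: W@(1,2) -> caps B=4 W=0

Answer: W.B.
..WB
BBB.
..B.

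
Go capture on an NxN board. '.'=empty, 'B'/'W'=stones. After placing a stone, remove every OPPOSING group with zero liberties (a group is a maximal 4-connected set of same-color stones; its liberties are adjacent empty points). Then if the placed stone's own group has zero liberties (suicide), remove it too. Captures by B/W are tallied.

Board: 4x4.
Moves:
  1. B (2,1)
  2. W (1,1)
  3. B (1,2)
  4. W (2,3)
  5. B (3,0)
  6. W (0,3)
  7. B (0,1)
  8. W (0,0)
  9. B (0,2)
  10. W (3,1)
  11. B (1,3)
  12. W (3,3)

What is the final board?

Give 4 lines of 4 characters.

Answer: WBB.
.WBB
.B.W
BW.W

Derivation:
Move 1: B@(2,1) -> caps B=0 W=0
Move 2: W@(1,1) -> caps B=0 W=0
Move 3: B@(1,2) -> caps B=0 W=0
Move 4: W@(2,3) -> caps B=0 W=0
Move 5: B@(3,0) -> caps B=0 W=0
Move 6: W@(0,3) -> caps B=0 W=0
Move 7: B@(0,1) -> caps B=0 W=0
Move 8: W@(0,0) -> caps B=0 W=0
Move 9: B@(0,2) -> caps B=0 W=0
Move 10: W@(3,1) -> caps B=0 W=0
Move 11: B@(1,3) -> caps B=1 W=0
Move 12: W@(3,3) -> caps B=1 W=0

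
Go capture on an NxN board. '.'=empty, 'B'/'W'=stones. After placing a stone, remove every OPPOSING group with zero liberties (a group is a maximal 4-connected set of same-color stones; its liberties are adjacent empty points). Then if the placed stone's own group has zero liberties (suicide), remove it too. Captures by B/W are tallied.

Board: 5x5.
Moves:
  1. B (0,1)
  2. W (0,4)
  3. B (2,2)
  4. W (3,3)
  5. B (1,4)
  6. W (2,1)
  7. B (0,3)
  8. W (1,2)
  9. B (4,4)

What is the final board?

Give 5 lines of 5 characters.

Move 1: B@(0,1) -> caps B=0 W=0
Move 2: W@(0,4) -> caps B=0 W=0
Move 3: B@(2,2) -> caps B=0 W=0
Move 4: W@(3,3) -> caps B=0 W=0
Move 5: B@(1,4) -> caps B=0 W=0
Move 6: W@(2,1) -> caps B=0 W=0
Move 7: B@(0,3) -> caps B=1 W=0
Move 8: W@(1,2) -> caps B=1 W=0
Move 9: B@(4,4) -> caps B=1 W=0

Answer: .B.B.
..W.B
.WB..
...W.
....B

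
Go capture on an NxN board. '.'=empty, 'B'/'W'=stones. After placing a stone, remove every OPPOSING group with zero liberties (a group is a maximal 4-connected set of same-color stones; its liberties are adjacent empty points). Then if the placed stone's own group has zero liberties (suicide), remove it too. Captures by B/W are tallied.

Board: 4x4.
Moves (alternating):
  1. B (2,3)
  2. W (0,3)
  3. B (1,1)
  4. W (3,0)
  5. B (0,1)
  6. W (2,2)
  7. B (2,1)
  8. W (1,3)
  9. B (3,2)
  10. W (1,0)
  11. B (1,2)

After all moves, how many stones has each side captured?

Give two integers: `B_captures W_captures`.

Answer: 1 0

Derivation:
Move 1: B@(2,3) -> caps B=0 W=0
Move 2: W@(0,3) -> caps B=0 W=0
Move 3: B@(1,1) -> caps B=0 W=0
Move 4: W@(3,0) -> caps B=0 W=0
Move 5: B@(0,1) -> caps B=0 W=0
Move 6: W@(2,2) -> caps B=0 W=0
Move 7: B@(2,1) -> caps B=0 W=0
Move 8: W@(1,3) -> caps B=0 W=0
Move 9: B@(3,2) -> caps B=0 W=0
Move 10: W@(1,0) -> caps B=0 W=0
Move 11: B@(1,2) -> caps B=1 W=0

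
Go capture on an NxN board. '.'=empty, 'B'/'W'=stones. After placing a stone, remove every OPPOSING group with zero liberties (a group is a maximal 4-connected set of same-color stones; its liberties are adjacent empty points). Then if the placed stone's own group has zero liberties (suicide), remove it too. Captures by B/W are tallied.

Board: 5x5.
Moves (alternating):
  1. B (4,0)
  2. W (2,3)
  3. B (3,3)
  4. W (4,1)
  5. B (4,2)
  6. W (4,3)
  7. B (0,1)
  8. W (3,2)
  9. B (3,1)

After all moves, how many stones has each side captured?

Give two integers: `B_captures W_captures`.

Move 1: B@(4,0) -> caps B=0 W=0
Move 2: W@(2,3) -> caps B=0 W=0
Move 3: B@(3,3) -> caps B=0 W=0
Move 4: W@(4,1) -> caps B=0 W=0
Move 5: B@(4,2) -> caps B=0 W=0
Move 6: W@(4,3) -> caps B=0 W=0
Move 7: B@(0,1) -> caps B=0 W=0
Move 8: W@(3,2) -> caps B=0 W=1
Move 9: B@(3,1) -> caps B=0 W=1

Answer: 0 1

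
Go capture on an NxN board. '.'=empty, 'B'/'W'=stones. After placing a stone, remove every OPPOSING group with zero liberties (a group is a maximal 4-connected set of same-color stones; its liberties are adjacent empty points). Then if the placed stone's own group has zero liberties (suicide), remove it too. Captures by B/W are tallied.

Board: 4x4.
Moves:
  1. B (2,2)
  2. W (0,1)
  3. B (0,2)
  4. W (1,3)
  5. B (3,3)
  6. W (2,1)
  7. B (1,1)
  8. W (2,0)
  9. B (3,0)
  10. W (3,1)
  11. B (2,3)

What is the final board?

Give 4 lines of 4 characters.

Answer: .WB.
.B.W
WWBB
.W.B

Derivation:
Move 1: B@(2,2) -> caps B=0 W=0
Move 2: W@(0,1) -> caps B=0 W=0
Move 3: B@(0,2) -> caps B=0 W=0
Move 4: W@(1,3) -> caps B=0 W=0
Move 5: B@(3,3) -> caps B=0 W=0
Move 6: W@(2,1) -> caps B=0 W=0
Move 7: B@(1,1) -> caps B=0 W=0
Move 8: W@(2,0) -> caps B=0 W=0
Move 9: B@(3,0) -> caps B=0 W=0
Move 10: W@(3,1) -> caps B=0 W=1
Move 11: B@(2,3) -> caps B=0 W=1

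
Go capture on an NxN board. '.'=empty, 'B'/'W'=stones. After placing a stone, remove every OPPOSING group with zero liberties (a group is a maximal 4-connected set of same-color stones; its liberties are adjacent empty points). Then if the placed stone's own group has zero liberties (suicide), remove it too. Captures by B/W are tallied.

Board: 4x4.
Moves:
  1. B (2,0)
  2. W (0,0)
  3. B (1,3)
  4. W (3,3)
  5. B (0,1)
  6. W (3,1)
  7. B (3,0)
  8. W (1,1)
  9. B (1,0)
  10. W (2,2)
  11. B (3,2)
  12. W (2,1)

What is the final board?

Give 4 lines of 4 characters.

Move 1: B@(2,0) -> caps B=0 W=0
Move 2: W@(0,0) -> caps B=0 W=0
Move 3: B@(1,3) -> caps B=0 W=0
Move 4: W@(3,3) -> caps B=0 W=0
Move 5: B@(0,1) -> caps B=0 W=0
Move 6: W@(3,1) -> caps B=0 W=0
Move 7: B@(3,0) -> caps B=0 W=0
Move 8: W@(1,1) -> caps B=0 W=0
Move 9: B@(1,0) -> caps B=1 W=0
Move 10: W@(2,2) -> caps B=1 W=0
Move 11: B@(3,2) -> caps B=1 W=0
Move 12: W@(2,1) -> caps B=1 W=0

Answer: .B..
BW.B
BWW.
BW.W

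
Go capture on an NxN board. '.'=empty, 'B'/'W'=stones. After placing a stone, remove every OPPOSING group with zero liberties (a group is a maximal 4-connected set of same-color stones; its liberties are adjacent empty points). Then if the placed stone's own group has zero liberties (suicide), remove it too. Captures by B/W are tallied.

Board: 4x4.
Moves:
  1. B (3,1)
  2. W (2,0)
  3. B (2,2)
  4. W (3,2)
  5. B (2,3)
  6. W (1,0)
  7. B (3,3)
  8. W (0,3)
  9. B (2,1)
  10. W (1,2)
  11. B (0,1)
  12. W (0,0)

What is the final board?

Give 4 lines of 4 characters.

Answer: WB.W
W.W.
WBBB
.B.B

Derivation:
Move 1: B@(3,1) -> caps B=0 W=0
Move 2: W@(2,0) -> caps B=0 W=0
Move 3: B@(2,2) -> caps B=0 W=0
Move 4: W@(3,2) -> caps B=0 W=0
Move 5: B@(2,3) -> caps B=0 W=0
Move 6: W@(1,0) -> caps B=0 W=0
Move 7: B@(3,3) -> caps B=1 W=0
Move 8: W@(0,3) -> caps B=1 W=0
Move 9: B@(2,1) -> caps B=1 W=0
Move 10: W@(1,2) -> caps B=1 W=0
Move 11: B@(0,1) -> caps B=1 W=0
Move 12: W@(0,0) -> caps B=1 W=0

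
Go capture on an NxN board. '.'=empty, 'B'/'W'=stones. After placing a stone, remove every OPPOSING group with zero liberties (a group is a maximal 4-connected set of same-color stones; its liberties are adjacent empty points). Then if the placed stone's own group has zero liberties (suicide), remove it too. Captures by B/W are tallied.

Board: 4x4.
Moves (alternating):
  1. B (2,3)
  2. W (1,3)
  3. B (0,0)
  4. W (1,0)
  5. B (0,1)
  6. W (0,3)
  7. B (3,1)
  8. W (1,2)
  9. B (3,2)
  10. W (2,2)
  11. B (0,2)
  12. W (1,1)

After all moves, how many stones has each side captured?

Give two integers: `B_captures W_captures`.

Move 1: B@(2,3) -> caps B=0 W=0
Move 2: W@(1,3) -> caps B=0 W=0
Move 3: B@(0,0) -> caps B=0 W=0
Move 4: W@(1,0) -> caps B=0 W=0
Move 5: B@(0,1) -> caps B=0 W=0
Move 6: W@(0,3) -> caps B=0 W=0
Move 7: B@(3,1) -> caps B=0 W=0
Move 8: W@(1,2) -> caps B=0 W=0
Move 9: B@(3,2) -> caps B=0 W=0
Move 10: W@(2,2) -> caps B=0 W=0
Move 11: B@(0,2) -> caps B=0 W=0
Move 12: W@(1,1) -> caps B=0 W=3

Answer: 0 3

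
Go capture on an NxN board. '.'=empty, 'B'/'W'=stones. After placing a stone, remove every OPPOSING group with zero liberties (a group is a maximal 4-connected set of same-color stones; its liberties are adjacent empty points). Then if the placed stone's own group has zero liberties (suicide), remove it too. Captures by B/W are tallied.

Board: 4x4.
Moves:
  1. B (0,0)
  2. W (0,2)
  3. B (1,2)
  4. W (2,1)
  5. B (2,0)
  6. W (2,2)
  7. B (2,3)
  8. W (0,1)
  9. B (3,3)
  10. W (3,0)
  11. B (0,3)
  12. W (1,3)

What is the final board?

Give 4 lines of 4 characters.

Move 1: B@(0,0) -> caps B=0 W=0
Move 2: W@(0,2) -> caps B=0 W=0
Move 3: B@(1,2) -> caps B=0 W=0
Move 4: W@(2,1) -> caps B=0 W=0
Move 5: B@(2,0) -> caps B=0 W=0
Move 6: W@(2,2) -> caps B=0 W=0
Move 7: B@(2,3) -> caps B=0 W=0
Move 8: W@(0,1) -> caps B=0 W=0
Move 9: B@(3,3) -> caps B=0 W=0
Move 10: W@(3,0) -> caps B=0 W=0
Move 11: B@(0,3) -> caps B=0 W=0
Move 12: W@(1,3) -> caps B=0 W=1

Answer: BWW.
..BW
BWWB
W..B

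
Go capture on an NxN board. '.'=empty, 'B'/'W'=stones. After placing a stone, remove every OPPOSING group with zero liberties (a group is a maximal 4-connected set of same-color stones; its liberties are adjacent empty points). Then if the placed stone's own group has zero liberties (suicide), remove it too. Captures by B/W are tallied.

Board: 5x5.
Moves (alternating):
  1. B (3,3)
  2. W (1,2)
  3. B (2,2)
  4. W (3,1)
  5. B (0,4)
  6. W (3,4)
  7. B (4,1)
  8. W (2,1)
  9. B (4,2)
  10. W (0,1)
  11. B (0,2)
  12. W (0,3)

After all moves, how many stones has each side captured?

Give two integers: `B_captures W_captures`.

Move 1: B@(3,3) -> caps B=0 W=0
Move 2: W@(1,2) -> caps B=0 W=0
Move 3: B@(2,2) -> caps B=0 W=0
Move 4: W@(3,1) -> caps B=0 W=0
Move 5: B@(0,4) -> caps B=0 W=0
Move 6: W@(3,4) -> caps B=0 W=0
Move 7: B@(4,1) -> caps B=0 W=0
Move 8: W@(2,1) -> caps B=0 W=0
Move 9: B@(4,2) -> caps B=0 W=0
Move 10: W@(0,1) -> caps B=0 W=0
Move 11: B@(0,2) -> caps B=0 W=0
Move 12: W@(0,3) -> caps B=0 W=1

Answer: 0 1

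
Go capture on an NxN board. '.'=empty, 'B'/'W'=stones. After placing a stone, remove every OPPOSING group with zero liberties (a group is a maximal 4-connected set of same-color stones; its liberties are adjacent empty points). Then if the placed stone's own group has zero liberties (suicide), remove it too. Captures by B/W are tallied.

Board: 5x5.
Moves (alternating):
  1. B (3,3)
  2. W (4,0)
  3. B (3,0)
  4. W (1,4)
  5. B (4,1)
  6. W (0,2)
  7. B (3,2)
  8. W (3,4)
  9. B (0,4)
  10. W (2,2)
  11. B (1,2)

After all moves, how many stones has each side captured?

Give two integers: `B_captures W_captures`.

Answer: 1 0

Derivation:
Move 1: B@(3,3) -> caps B=0 W=0
Move 2: W@(4,0) -> caps B=0 W=0
Move 3: B@(3,0) -> caps B=0 W=0
Move 4: W@(1,4) -> caps B=0 W=0
Move 5: B@(4,1) -> caps B=1 W=0
Move 6: W@(0,2) -> caps B=1 W=0
Move 7: B@(3,2) -> caps B=1 W=0
Move 8: W@(3,4) -> caps B=1 W=0
Move 9: B@(0,4) -> caps B=1 W=0
Move 10: W@(2,2) -> caps B=1 W=0
Move 11: B@(1,2) -> caps B=1 W=0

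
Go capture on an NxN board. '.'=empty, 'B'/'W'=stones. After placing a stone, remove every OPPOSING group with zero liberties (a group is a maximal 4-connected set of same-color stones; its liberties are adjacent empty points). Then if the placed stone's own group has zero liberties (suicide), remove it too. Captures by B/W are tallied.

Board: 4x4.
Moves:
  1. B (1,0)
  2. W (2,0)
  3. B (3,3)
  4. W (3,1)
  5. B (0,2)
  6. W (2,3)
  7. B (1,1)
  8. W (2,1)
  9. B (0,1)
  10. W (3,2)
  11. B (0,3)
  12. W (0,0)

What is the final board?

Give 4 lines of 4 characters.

Answer: .BBB
BB..
WW.W
.WW.

Derivation:
Move 1: B@(1,0) -> caps B=0 W=0
Move 2: W@(2,0) -> caps B=0 W=0
Move 3: B@(3,3) -> caps B=0 W=0
Move 4: W@(3,1) -> caps B=0 W=0
Move 5: B@(0,2) -> caps B=0 W=0
Move 6: W@(2,3) -> caps B=0 W=0
Move 7: B@(1,1) -> caps B=0 W=0
Move 8: W@(2,1) -> caps B=0 W=0
Move 9: B@(0,1) -> caps B=0 W=0
Move 10: W@(3,2) -> caps B=0 W=1
Move 11: B@(0,3) -> caps B=0 W=1
Move 12: W@(0,0) -> caps B=0 W=1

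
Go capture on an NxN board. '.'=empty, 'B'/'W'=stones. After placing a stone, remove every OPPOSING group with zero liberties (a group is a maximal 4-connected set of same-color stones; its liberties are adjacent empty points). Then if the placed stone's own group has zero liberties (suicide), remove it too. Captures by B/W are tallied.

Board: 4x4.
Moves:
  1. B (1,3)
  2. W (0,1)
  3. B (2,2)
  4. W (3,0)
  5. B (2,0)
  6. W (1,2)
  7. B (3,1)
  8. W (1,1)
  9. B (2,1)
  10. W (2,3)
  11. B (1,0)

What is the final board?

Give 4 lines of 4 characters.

Move 1: B@(1,3) -> caps B=0 W=0
Move 2: W@(0,1) -> caps B=0 W=0
Move 3: B@(2,2) -> caps B=0 W=0
Move 4: W@(3,0) -> caps B=0 W=0
Move 5: B@(2,0) -> caps B=0 W=0
Move 6: W@(1,2) -> caps B=0 W=0
Move 7: B@(3,1) -> caps B=1 W=0
Move 8: W@(1,1) -> caps B=1 W=0
Move 9: B@(2,1) -> caps B=1 W=0
Move 10: W@(2,3) -> caps B=1 W=0
Move 11: B@(1,0) -> caps B=1 W=0

Answer: .W..
BWWB
BBBW
.B..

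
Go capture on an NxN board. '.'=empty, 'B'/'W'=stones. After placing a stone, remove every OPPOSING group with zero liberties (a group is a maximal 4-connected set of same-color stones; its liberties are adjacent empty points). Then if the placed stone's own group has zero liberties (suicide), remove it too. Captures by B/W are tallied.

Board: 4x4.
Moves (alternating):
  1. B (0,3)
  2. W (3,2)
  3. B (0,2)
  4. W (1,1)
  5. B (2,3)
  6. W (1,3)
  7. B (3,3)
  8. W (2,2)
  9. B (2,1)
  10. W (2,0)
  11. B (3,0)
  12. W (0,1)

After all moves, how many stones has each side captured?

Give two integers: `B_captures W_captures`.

Move 1: B@(0,3) -> caps B=0 W=0
Move 2: W@(3,2) -> caps B=0 W=0
Move 3: B@(0,2) -> caps B=0 W=0
Move 4: W@(1,1) -> caps B=0 W=0
Move 5: B@(2,3) -> caps B=0 W=0
Move 6: W@(1,3) -> caps B=0 W=0
Move 7: B@(3,3) -> caps B=0 W=0
Move 8: W@(2,2) -> caps B=0 W=2
Move 9: B@(2,1) -> caps B=0 W=2
Move 10: W@(2,0) -> caps B=0 W=2
Move 11: B@(3,0) -> caps B=0 W=2
Move 12: W@(0,1) -> caps B=0 W=2

Answer: 0 2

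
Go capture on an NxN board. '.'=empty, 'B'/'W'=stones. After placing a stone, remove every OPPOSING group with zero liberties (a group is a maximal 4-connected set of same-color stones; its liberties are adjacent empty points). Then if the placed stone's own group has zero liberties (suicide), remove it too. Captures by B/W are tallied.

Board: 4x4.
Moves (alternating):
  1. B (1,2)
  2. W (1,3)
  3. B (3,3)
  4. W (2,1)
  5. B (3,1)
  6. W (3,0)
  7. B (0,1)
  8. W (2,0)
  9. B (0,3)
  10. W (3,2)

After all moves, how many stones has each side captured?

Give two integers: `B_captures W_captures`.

Answer: 0 1

Derivation:
Move 1: B@(1,2) -> caps B=0 W=0
Move 2: W@(1,3) -> caps B=0 W=0
Move 3: B@(3,3) -> caps B=0 W=0
Move 4: W@(2,1) -> caps B=0 W=0
Move 5: B@(3,1) -> caps B=0 W=0
Move 6: W@(3,0) -> caps B=0 W=0
Move 7: B@(0,1) -> caps B=0 W=0
Move 8: W@(2,0) -> caps B=0 W=0
Move 9: B@(0,3) -> caps B=0 W=0
Move 10: W@(3,2) -> caps B=0 W=1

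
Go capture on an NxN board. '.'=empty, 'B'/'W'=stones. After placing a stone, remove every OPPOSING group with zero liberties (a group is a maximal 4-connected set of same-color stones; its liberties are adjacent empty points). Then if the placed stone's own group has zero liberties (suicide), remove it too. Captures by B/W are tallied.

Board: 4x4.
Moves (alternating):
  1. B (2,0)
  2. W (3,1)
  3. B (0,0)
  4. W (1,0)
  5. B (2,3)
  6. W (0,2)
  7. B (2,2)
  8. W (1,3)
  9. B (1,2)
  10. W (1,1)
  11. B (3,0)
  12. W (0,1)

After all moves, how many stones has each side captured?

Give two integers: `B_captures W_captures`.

Move 1: B@(2,0) -> caps B=0 W=0
Move 2: W@(3,1) -> caps B=0 W=0
Move 3: B@(0,0) -> caps B=0 W=0
Move 4: W@(1,0) -> caps B=0 W=0
Move 5: B@(2,3) -> caps B=0 W=0
Move 6: W@(0,2) -> caps B=0 W=0
Move 7: B@(2,2) -> caps B=0 W=0
Move 8: W@(1,3) -> caps B=0 W=0
Move 9: B@(1,2) -> caps B=0 W=0
Move 10: W@(1,1) -> caps B=0 W=0
Move 11: B@(3,0) -> caps B=0 W=0
Move 12: W@(0,1) -> caps B=0 W=1

Answer: 0 1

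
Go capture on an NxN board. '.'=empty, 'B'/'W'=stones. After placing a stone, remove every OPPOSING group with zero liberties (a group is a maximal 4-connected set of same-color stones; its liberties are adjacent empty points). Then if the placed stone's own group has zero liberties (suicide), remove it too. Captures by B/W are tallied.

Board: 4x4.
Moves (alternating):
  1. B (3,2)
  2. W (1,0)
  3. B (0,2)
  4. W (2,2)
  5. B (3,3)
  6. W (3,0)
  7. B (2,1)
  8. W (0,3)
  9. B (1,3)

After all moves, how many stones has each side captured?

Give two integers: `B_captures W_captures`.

Move 1: B@(3,2) -> caps B=0 W=0
Move 2: W@(1,0) -> caps B=0 W=0
Move 3: B@(0,2) -> caps B=0 W=0
Move 4: W@(2,2) -> caps B=0 W=0
Move 5: B@(3,3) -> caps B=0 W=0
Move 6: W@(3,0) -> caps B=0 W=0
Move 7: B@(2,1) -> caps B=0 W=0
Move 8: W@(0,3) -> caps B=0 W=0
Move 9: B@(1,3) -> caps B=1 W=0

Answer: 1 0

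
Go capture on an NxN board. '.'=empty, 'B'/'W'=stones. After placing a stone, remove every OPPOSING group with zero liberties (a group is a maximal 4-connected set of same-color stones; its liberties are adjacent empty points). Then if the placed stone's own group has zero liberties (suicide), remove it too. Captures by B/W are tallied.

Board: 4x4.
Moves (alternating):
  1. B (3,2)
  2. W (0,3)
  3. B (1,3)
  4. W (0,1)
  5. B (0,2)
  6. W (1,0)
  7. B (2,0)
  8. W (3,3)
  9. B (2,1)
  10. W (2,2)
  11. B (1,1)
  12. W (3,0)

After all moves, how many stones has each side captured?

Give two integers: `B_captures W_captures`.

Answer: 1 0

Derivation:
Move 1: B@(3,2) -> caps B=0 W=0
Move 2: W@(0,3) -> caps B=0 W=0
Move 3: B@(1,3) -> caps B=0 W=0
Move 4: W@(0,1) -> caps B=0 W=0
Move 5: B@(0,2) -> caps B=1 W=0
Move 6: W@(1,0) -> caps B=1 W=0
Move 7: B@(2,0) -> caps B=1 W=0
Move 8: W@(3,3) -> caps B=1 W=0
Move 9: B@(2,1) -> caps B=1 W=0
Move 10: W@(2,2) -> caps B=1 W=0
Move 11: B@(1,1) -> caps B=1 W=0
Move 12: W@(3,0) -> caps B=1 W=0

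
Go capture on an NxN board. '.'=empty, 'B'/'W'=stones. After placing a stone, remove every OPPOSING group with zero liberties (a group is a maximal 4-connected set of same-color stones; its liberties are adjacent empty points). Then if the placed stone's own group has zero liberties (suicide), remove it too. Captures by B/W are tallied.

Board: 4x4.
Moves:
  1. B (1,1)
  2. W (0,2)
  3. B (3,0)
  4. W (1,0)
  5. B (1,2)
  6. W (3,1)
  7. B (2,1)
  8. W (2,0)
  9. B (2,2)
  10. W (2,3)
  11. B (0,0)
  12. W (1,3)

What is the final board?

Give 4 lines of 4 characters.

Move 1: B@(1,1) -> caps B=0 W=0
Move 2: W@(0,2) -> caps B=0 W=0
Move 3: B@(3,0) -> caps B=0 W=0
Move 4: W@(1,0) -> caps B=0 W=0
Move 5: B@(1,2) -> caps B=0 W=0
Move 6: W@(3,1) -> caps B=0 W=0
Move 7: B@(2,1) -> caps B=0 W=0
Move 8: W@(2,0) -> caps B=0 W=1
Move 9: B@(2,2) -> caps B=0 W=1
Move 10: W@(2,3) -> caps B=0 W=1
Move 11: B@(0,0) -> caps B=0 W=1
Move 12: W@(1,3) -> caps B=0 W=1

Answer: B.W.
WBBW
WBBW
.W..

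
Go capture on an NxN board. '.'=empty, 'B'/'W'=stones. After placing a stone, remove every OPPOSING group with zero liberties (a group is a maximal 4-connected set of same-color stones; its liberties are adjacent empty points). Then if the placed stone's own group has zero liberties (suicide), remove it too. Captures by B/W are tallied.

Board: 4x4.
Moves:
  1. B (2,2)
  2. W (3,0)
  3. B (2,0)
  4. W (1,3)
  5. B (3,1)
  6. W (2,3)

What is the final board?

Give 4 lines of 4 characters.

Move 1: B@(2,2) -> caps B=0 W=0
Move 2: W@(3,0) -> caps B=0 W=0
Move 3: B@(2,0) -> caps B=0 W=0
Move 4: W@(1,3) -> caps B=0 W=0
Move 5: B@(3,1) -> caps B=1 W=0
Move 6: W@(2,3) -> caps B=1 W=0

Answer: ....
...W
B.BW
.B..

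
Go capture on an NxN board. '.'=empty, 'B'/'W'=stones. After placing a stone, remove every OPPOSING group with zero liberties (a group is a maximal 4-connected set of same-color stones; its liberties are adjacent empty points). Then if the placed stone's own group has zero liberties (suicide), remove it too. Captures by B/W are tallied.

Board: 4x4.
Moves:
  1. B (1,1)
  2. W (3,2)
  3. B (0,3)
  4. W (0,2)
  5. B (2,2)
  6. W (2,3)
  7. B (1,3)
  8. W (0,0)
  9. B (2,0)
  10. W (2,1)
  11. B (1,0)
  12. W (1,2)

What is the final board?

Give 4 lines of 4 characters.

Move 1: B@(1,1) -> caps B=0 W=0
Move 2: W@(3,2) -> caps B=0 W=0
Move 3: B@(0,3) -> caps B=0 W=0
Move 4: W@(0,2) -> caps B=0 W=0
Move 5: B@(2,2) -> caps B=0 W=0
Move 6: W@(2,3) -> caps B=0 W=0
Move 7: B@(1,3) -> caps B=0 W=0
Move 8: W@(0,0) -> caps B=0 W=0
Move 9: B@(2,0) -> caps B=0 W=0
Move 10: W@(2,1) -> caps B=0 W=0
Move 11: B@(1,0) -> caps B=0 W=0
Move 12: W@(1,2) -> caps B=0 W=3

Answer: W.W.
BBW.
BW.W
..W.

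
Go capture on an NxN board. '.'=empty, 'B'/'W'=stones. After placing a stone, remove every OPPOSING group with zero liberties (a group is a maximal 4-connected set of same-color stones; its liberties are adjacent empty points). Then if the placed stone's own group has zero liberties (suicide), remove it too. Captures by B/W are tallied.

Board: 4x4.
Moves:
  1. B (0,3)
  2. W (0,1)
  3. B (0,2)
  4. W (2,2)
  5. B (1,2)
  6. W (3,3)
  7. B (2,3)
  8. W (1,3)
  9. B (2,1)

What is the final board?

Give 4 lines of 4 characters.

Move 1: B@(0,3) -> caps B=0 W=0
Move 2: W@(0,1) -> caps B=0 W=0
Move 3: B@(0,2) -> caps B=0 W=0
Move 4: W@(2,2) -> caps B=0 W=0
Move 5: B@(1,2) -> caps B=0 W=0
Move 6: W@(3,3) -> caps B=0 W=0
Move 7: B@(2,3) -> caps B=0 W=0
Move 8: W@(1,3) -> caps B=0 W=1
Move 9: B@(2,1) -> caps B=0 W=1

Answer: .WBB
..BW
.BW.
...W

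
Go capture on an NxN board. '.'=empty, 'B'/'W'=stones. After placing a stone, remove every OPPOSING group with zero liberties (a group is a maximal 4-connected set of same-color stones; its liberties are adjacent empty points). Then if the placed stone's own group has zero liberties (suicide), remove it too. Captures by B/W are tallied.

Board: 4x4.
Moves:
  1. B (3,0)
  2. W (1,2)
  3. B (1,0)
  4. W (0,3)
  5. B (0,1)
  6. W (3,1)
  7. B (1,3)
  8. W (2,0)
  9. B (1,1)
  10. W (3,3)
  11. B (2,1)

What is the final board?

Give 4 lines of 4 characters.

Move 1: B@(3,0) -> caps B=0 W=0
Move 2: W@(1,2) -> caps B=0 W=0
Move 3: B@(1,0) -> caps B=0 W=0
Move 4: W@(0,3) -> caps B=0 W=0
Move 5: B@(0,1) -> caps B=0 W=0
Move 6: W@(3,1) -> caps B=0 W=0
Move 7: B@(1,3) -> caps B=0 W=0
Move 8: W@(2,0) -> caps B=0 W=1
Move 9: B@(1,1) -> caps B=0 W=1
Move 10: W@(3,3) -> caps B=0 W=1
Move 11: B@(2,1) -> caps B=0 W=1

Answer: .B.W
BBWB
WB..
.W.W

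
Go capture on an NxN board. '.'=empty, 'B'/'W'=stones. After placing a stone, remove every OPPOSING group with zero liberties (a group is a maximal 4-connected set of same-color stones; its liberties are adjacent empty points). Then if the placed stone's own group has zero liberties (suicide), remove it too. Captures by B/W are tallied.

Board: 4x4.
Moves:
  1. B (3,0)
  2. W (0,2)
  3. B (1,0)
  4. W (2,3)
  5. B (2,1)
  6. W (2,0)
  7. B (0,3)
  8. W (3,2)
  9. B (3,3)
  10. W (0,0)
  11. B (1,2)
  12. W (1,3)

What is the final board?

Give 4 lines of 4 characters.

Answer: W.W.
B.BW
.B.W
B.W.

Derivation:
Move 1: B@(3,0) -> caps B=0 W=0
Move 2: W@(0,2) -> caps B=0 W=0
Move 3: B@(1,0) -> caps B=0 W=0
Move 4: W@(2,3) -> caps B=0 W=0
Move 5: B@(2,1) -> caps B=0 W=0
Move 6: W@(2,0) -> caps B=0 W=0
Move 7: B@(0,3) -> caps B=0 W=0
Move 8: W@(3,2) -> caps B=0 W=0
Move 9: B@(3,3) -> caps B=0 W=0
Move 10: W@(0,0) -> caps B=0 W=0
Move 11: B@(1,2) -> caps B=0 W=0
Move 12: W@(1,3) -> caps B=0 W=1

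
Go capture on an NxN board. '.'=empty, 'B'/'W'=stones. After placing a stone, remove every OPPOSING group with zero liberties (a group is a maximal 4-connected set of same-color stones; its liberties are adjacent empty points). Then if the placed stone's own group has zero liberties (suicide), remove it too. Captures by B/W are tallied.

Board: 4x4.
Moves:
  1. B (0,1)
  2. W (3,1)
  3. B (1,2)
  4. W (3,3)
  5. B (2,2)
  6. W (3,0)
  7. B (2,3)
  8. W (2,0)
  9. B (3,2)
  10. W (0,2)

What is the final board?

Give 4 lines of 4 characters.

Move 1: B@(0,1) -> caps B=0 W=0
Move 2: W@(3,1) -> caps B=0 W=0
Move 3: B@(1,2) -> caps B=0 W=0
Move 4: W@(3,3) -> caps B=0 W=0
Move 5: B@(2,2) -> caps B=0 W=0
Move 6: W@(3,0) -> caps B=0 W=0
Move 7: B@(2,3) -> caps B=0 W=0
Move 8: W@(2,0) -> caps B=0 W=0
Move 9: B@(3,2) -> caps B=1 W=0
Move 10: W@(0,2) -> caps B=1 W=0

Answer: .BW.
..B.
W.BB
WWB.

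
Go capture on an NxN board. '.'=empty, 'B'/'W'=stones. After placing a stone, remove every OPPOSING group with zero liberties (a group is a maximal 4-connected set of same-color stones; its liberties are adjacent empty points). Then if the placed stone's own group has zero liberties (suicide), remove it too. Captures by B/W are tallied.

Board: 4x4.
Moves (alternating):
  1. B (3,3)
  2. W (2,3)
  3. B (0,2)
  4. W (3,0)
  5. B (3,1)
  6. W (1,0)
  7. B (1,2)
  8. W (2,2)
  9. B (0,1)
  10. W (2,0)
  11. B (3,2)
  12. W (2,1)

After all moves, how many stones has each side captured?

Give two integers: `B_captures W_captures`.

Move 1: B@(3,3) -> caps B=0 W=0
Move 2: W@(2,3) -> caps B=0 W=0
Move 3: B@(0,2) -> caps B=0 W=0
Move 4: W@(3,0) -> caps B=0 W=0
Move 5: B@(3,1) -> caps B=0 W=0
Move 6: W@(1,0) -> caps B=0 W=0
Move 7: B@(1,2) -> caps B=0 W=0
Move 8: W@(2,2) -> caps B=0 W=0
Move 9: B@(0,1) -> caps B=0 W=0
Move 10: W@(2,0) -> caps B=0 W=0
Move 11: B@(3,2) -> caps B=0 W=0
Move 12: W@(2,1) -> caps B=0 W=3

Answer: 0 3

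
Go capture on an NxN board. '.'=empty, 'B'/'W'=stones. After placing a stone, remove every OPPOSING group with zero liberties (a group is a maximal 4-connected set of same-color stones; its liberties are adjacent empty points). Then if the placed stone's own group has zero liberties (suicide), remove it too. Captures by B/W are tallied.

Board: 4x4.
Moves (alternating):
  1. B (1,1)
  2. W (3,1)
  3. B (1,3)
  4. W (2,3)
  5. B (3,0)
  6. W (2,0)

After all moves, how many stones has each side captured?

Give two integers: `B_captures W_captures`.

Answer: 0 1

Derivation:
Move 1: B@(1,1) -> caps B=0 W=0
Move 2: W@(3,1) -> caps B=0 W=0
Move 3: B@(1,3) -> caps B=0 W=0
Move 4: W@(2,3) -> caps B=0 W=0
Move 5: B@(3,0) -> caps B=0 W=0
Move 6: W@(2,0) -> caps B=0 W=1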